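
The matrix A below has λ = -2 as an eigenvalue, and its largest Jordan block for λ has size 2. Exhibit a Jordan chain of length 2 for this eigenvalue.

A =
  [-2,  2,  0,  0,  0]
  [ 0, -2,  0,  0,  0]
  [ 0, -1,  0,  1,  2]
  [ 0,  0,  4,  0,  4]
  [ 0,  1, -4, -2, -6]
A Jordan chain for λ = -2 of length 2:
v_1 = (2, 0, -1, 0, 1)ᵀ
v_2 = (0, 1, 0, 0, 0)ᵀ

Let N = A − (-2)·I. We want v_2 with N^2 v_2 = 0 but N^1 v_2 ≠ 0; then v_{j-1} := N · v_j for j = 2, …, 2.

Pick v_2 = (0, 1, 0, 0, 0)ᵀ.
Then v_1 = N · v_2 = (2, 0, -1, 0, 1)ᵀ.

Sanity check: (A − (-2)·I) v_1 = (0, 0, 0, 0, 0)ᵀ = 0. ✓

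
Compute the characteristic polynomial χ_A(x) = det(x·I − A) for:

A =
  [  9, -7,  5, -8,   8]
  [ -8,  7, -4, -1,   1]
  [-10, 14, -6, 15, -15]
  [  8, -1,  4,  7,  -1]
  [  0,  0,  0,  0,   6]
x^5 - 23*x^4 + 192*x^3 - 648*x^2 + 432*x + 1296

Expanding det(x·I − A) (e.g. by cofactor expansion or by noting that A is similar to its Jordan form J, which has the same characteristic polynomial as A) gives
  χ_A(x) = x^5 - 23*x^4 + 192*x^3 - 648*x^2 + 432*x + 1296
which factors as (x - 6)^4*(x + 1). The eigenvalues (with algebraic multiplicities) are λ = -1 with multiplicity 1, λ = 6 with multiplicity 4.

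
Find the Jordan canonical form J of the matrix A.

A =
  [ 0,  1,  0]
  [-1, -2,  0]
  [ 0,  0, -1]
J_2(-1) ⊕ J_1(-1)

The characteristic polynomial is
  det(x·I − A) = x^3 + 3*x^2 + 3*x + 1 = (x + 1)^3

Eigenvalues and multiplicities (the geometric multiplicity of λ is n − rank(A − λI), which equals the number of Jordan blocks for λ):
  λ = -1: algebraic multiplicity = 3, geometric multiplicity = 2

Determining the block sizes for each eigenvalue:
  λ = -1: 2 blocks summing to 3 forces exactly one block of size 2 and the rest size 1 → block sizes [2, 1]

Assembling the blocks gives a Jordan form
J =
  [-1,  1,  0]
  [ 0, -1,  0]
  [ 0,  0, -1]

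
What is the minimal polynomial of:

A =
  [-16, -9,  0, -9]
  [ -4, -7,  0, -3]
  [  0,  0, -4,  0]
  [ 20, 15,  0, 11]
x^2 + 8*x + 16

The characteristic polynomial is χ_A(x) = (x + 4)^4, so the eigenvalues are known. The minimal polynomial is
  m_A(x) = Π_λ (x − λ)^{k_λ}
where k_λ is the size of the *largest* Jordan block for λ (equivalently, the smallest k with (A − λI)^k v = 0 for every generalised eigenvector v of λ).

  λ = -4: largest Jordan block has size 2, contributing (x + 4)^2

So m_A(x) = (x + 4)^2 = x^2 + 8*x + 16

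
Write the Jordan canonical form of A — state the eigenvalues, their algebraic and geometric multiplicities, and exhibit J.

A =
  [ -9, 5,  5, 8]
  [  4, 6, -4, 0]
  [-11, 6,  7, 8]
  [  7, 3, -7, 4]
J_1(-4) ⊕ J_3(4)

The characteristic polynomial is
  det(x·I − A) = x^4 - 8*x^3 + 128*x - 256 = (x - 4)^3*(x + 4)

Eigenvalues and multiplicities (the geometric multiplicity of λ is n − rank(A − λI), which equals the number of Jordan blocks for λ):
  λ = -4: algebraic multiplicity = 1, geometric multiplicity = 1
  λ = 4: algebraic multiplicity = 3, geometric multiplicity = 1

Determining the block sizes for each eigenvalue:
  λ = -4: one block (gm = 1), so the single block has size am = 1 → block sizes [1]
  λ = 4: one block (gm = 1), so the single block has size am = 3 → block sizes [3]

Assembling the blocks gives a Jordan form
J =
  [-4, 0, 0, 0]
  [ 0, 4, 1, 0]
  [ 0, 0, 4, 1]
  [ 0, 0, 0, 4]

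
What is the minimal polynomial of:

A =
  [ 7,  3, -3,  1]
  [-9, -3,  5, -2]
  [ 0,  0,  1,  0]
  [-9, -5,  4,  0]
x^3 - 4*x^2 + 5*x - 2

The characteristic polynomial is χ_A(x) = (x - 2)*(x - 1)^3, so the eigenvalues are known. The minimal polynomial is
  m_A(x) = Π_λ (x − λ)^{k_λ}
where k_λ is the size of the *largest* Jordan block for λ (equivalently, the smallest k with (A − λI)^k v = 0 for every generalised eigenvector v of λ).

  λ = 1: largest Jordan block has size 2, contributing (x − 1)^2
  λ = 2: largest Jordan block has size 1, contributing (x − 2)

So m_A(x) = (x - 2)*(x - 1)^2 = x^3 - 4*x^2 + 5*x - 2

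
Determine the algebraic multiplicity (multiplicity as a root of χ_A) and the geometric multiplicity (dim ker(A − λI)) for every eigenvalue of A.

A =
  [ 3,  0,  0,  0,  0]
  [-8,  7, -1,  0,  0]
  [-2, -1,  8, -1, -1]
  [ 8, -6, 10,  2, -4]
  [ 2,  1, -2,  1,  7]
λ = 3: alg = 1, geom = 1; λ = 6: alg = 4, geom = 2

Step 1 — factor the characteristic polynomial to read off the algebraic multiplicities:
  χ_A(x) = (x - 6)^4*(x - 3)

Step 2 — compute geometric multiplicities via the rank-nullity identity g(λ) = n − rank(A − λI):
  rank(A − (3)·I) = 4, so dim ker(A − (3)·I) = n − 4 = 1
  rank(A − (6)·I) = 3, so dim ker(A − (6)·I) = n − 3 = 2

Summary:
  λ = 3: algebraic multiplicity = 1, geometric multiplicity = 1
  λ = 6: algebraic multiplicity = 4, geometric multiplicity = 2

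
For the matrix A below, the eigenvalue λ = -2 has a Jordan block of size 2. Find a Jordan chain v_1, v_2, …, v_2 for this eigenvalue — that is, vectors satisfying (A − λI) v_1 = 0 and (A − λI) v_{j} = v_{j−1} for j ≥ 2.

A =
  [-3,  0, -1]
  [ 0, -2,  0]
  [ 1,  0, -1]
A Jordan chain for λ = -2 of length 2:
v_1 = (-1, 0, 1)ᵀ
v_2 = (1, 0, 0)ᵀ

Let N = A − (-2)·I. We want v_2 with N^2 v_2 = 0 but N^1 v_2 ≠ 0; then v_{j-1} := N · v_j for j = 2, …, 2.

Pick v_2 = (1, 0, 0)ᵀ.
Then v_1 = N · v_2 = (-1, 0, 1)ᵀ.

Sanity check: (A − (-2)·I) v_1 = (0, 0, 0)ᵀ = 0. ✓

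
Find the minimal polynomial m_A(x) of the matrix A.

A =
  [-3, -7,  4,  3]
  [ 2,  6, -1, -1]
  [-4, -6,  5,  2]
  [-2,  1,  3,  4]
x^2 - 6*x + 9

The characteristic polynomial is χ_A(x) = (x - 3)^4, so the eigenvalues are known. The minimal polynomial is
  m_A(x) = Π_λ (x − λ)^{k_λ}
where k_λ is the size of the *largest* Jordan block for λ (equivalently, the smallest k with (A − λI)^k v = 0 for every generalised eigenvector v of λ).

  λ = 3: largest Jordan block has size 2, contributing (x − 3)^2

So m_A(x) = (x - 3)^2 = x^2 - 6*x + 9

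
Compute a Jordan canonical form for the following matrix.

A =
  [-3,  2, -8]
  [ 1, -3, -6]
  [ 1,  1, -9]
J_3(-5)

The characteristic polynomial is
  det(x·I − A) = x^3 + 15*x^2 + 75*x + 125 = (x + 5)^3

Eigenvalues and multiplicities (the geometric multiplicity of λ is n − rank(A − λI), which equals the number of Jordan blocks for λ):
  λ = -5: algebraic multiplicity = 3, geometric multiplicity = 1

Determining the block sizes for each eigenvalue:
  λ = -5: one block (gm = 1), so the single block has size am = 3 → block sizes [3]

Assembling the blocks gives a Jordan form
J =
  [-5,  1,  0]
  [ 0, -5,  1]
  [ 0,  0, -5]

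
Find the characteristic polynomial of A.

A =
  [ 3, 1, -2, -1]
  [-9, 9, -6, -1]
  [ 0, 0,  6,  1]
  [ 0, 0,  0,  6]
x^4 - 24*x^3 + 216*x^2 - 864*x + 1296

Expanding det(x·I − A) (e.g. by cofactor expansion or by noting that A is similar to its Jordan form J, which has the same characteristic polynomial as A) gives
  χ_A(x) = x^4 - 24*x^3 + 216*x^2 - 864*x + 1296
which factors as (x - 6)^4. The eigenvalues (with algebraic multiplicities) are λ = 6 with multiplicity 4.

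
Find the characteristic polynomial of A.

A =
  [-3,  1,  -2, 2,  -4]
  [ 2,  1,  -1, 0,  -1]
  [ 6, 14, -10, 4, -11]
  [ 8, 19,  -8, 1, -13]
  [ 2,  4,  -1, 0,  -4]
x^5 + 15*x^4 + 90*x^3 + 270*x^2 + 405*x + 243

Expanding det(x·I − A) (e.g. by cofactor expansion or by noting that A is similar to its Jordan form J, which has the same characteristic polynomial as A) gives
  χ_A(x) = x^5 + 15*x^4 + 90*x^3 + 270*x^2 + 405*x + 243
which factors as (x + 3)^5. The eigenvalues (with algebraic multiplicities) are λ = -3 with multiplicity 5.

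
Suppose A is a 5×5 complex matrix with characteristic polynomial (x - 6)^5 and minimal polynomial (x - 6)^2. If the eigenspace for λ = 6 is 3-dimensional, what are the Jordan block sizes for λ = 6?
Block sizes for λ = 6: [2, 2, 1]

Step 1 — from the characteristic polynomial, algebraic multiplicity of λ = 6 is 5. From dim ker(A − (6)·I) = 3, there are exactly 3 Jordan blocks for λ = 6.
Step 2 — from the minimal polynomial, the factor (x − 6)^2 tells us the largest block for λ = 6 has size 2.
Step 3 — with total size 5, 3 blocks, and largest block 2, the block sizes (in nonincreasing order) are [2, 2, 1].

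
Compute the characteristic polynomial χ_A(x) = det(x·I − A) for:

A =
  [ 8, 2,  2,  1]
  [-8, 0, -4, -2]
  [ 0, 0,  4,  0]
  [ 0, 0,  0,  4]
x^4 - 16*x^3 + 96*x^2 - 256*x + 256

Expanding det(x·I − A) (e.g. by cofactor expansion or by noting that A is similar to its Jordan form J, which has the same characteristic polynomial as A) gives
  χ_A(x) = x^4 - 16*x^3 + 96*x^2 - 256*x + 256
which factors as (x - 4)^4. The eigenvalues (with algebraic multiplicities) are λ = 4 with multiplicity 4.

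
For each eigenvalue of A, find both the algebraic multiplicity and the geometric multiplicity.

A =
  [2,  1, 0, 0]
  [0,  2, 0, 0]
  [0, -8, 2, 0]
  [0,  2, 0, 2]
λ = 2: alg = 4, geom = 3

Step 1 — factor the characteristic polynomial to read off the algebraic multiplicities:
  χ_A(x) = (x - 2)^4

Step 2 — compute geometric multiplicities via the rank-nullity identity g(λ) = n − rank(A − λI):
  rank(A − (2)·I) = 1, so dim ker(A − (2)·I) = n − 1 = 3

Summary:
  λ = 2: algebraic multiplicity = 4, geometric multiplicity = 3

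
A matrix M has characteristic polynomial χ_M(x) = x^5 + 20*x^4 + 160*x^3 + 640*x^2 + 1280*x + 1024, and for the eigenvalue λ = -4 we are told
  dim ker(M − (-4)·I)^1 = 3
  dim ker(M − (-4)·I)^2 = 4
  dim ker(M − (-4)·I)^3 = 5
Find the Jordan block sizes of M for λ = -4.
Block sizes for λ = -4: [3, 1, 1]

From the dimensions of kernels of powers, the number of Jordan blocks of size at least j is d_j − d_{j−1} where d_j = dim ker(N^j) (with d_0 = 0). Computing the differences gives [3, 1, 1].
The number of blocks of size exactly k is (#blocks of size ≥ k) − (#blocks of size ≥ k + 1), so the partition is: 2 block(s) of size 1, 1 block(s) of size 3.
In nonincreasing order the block sizes are [3, 1, 1].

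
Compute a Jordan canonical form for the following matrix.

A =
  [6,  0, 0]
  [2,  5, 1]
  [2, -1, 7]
J_2(6) ⊕ J_1(6)

The characteristic polynomial is
  det(x·I − A) = x^3 - 18*x^2 + 108*x - 216 = (x - 6)^3

Eigenvalues and multiplicities (the geometric multiplicity of λ is n − rank(A − λI), which equals the number of Jordan blocks for λ):
  λ = 6: algebraic multiplicity = 3, geometric multiplicity = 2

Determining the block sizes for each eigenvalue:
  λ = 6: 2 blocks summing to 3 forces exactly one block of size 2 and the rest size 1 → block sizes [2, 1]

Assembling the blocks gives a Jordan form
J =
  [6, 1, 0]
  [0, 6, 0]
  [0, 0, 6]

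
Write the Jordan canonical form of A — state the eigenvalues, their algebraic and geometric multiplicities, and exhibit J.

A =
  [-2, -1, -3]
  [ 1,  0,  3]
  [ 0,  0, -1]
J_2(-1) ⊕ J_1(-1)

The characteristic polynomial is
  det(x·I − A) = x^3 + 3*x^2 + 3*x + 1 = (x + 1)^3

Eigenvalues and multiplicities (the geometric multiplicity of λ is n − rank(A − λI), which equals the number of Jordan blocks for λ):
  λ = -1: algebraic multiplicity = 3, geometric multiplicity = 2

Determining the block sizes for each eigenvalue:
  λ = -1: 2 blocks summing to 3 forces exactly one block of size 2 and the rest size 1 → block sizes [2, 1]

Assembling the blocks gives a Jordan form
J =
  [-1,  1,  0]
  [ 0, -1,  0]
  [ 0,  0, -1]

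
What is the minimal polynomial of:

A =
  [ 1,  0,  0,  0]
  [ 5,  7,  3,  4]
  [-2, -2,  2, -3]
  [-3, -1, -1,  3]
x^4 - 13*x^3 + 60*x^2 - 112*x + 64

The characteristic polynomial is χ_A(x) = (x - 4)^3*(x - 1), so the eigenvalues are known. The minimal polynomial is
  m_A(x) = Π_λ (x − λ)^{k_λ}
where k_λ is the size of the *largest* Jordan block for λ (equivalently, the smallest k with (A − λI)^k v = 0 for every generalised eigenvector v of λ).

  λ = 1: largest Jordan block has size 1, contributing (x − 1)
  λ = 4: largest Jordan block has size 3, contributing (x − 4)^3

So m_A(x) = (x - 4)^3*(x - 1) = x^4 - 13*x^3 + 60*x^2 - 112*x + 64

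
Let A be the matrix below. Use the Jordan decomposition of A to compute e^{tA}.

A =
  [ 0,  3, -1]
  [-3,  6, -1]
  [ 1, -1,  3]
e^{tA} =
  [-t^2*exp(3*t)/2 - 3*t*exp(3*t) + exp(3*t), t^2*exp(3*t)/2 + 3*t*exp(3*t), -t*exp(3*t)]
  [-t^2*exp(3*t)/2 - 3*t*exp(3*t), t^2*exp(3*t)/2 + 3*t*exp(3*t) + exp(3*t), -t*exp(3*t)]
  [t*exp(3*t), -t*exp(3*t), exp(3*t)]

Strategy: write A = P · J · P⁻¹ where J is a Jordan canonical form, so e^{tA} = P · e^{tJ} · P⁻¹, and e^{tJ} can be computed block-by-block.

A has Jordan form
J =
  [3, 1, 0]
  [0, 3, 1]
  [0, 0, 3]
(up to reordering of blocks).

Per-block formulas:
  For a 3×3 Jordan block J_3(3): exp(t · J_3(3)) = e^(3t)·(I + t·N + (t^2/2)·N^2), where N is the 3×3 nilpotent shift.

After assembling e^{tJ} and conjugating by P, we get:

e^{tA} =
  [-t^2*exp(3*t)/2 - 3*t*exp(3*t) + exp(3*t), t^2*exp(3*t)/2 + 3*t*exp(3*t), -t*exp(3*t)]
  [-t^2*exp(3*t)/2 - 3*t*exp(3*t), t^2*exp(3*t)/2 + 3*t*exp(3*t) + exp(3*t), -t*exp(3*t)]
  [t*exp(3*t), -t*exp(3*t), exp(3*t)]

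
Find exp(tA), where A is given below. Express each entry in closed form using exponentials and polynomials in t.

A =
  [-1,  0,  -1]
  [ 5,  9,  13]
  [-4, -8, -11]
e^{tA} =
  [2*t^2*exp(-t) + exp(-t), 4*t^2*exp(-t), 5*t^2*exp(-t) - t*exp(-t)]
  [-t^2*exp(-t) + 5*t*exp(-t), -2*t^2*exp(-t) + 10*t*exp(-t) + exp(-t), -5*t^2*exp(-t)/2 + 13*t*exp(-t)]
  [-4*t*exp(-t), -8*t*exp(-t), -10*t*exp(-t) + exp(-t)]

Strategy: write A = P · J · P⁻¹ where J is a Jordan canonical form, so e^{tA} = P · e^{tJ} · P⁻¹, and e^{tJ} can be computed block-by-block.

A has Jordan form
J =
  [-1,  1,  0]
  [ 0, -1,  1]
  [ 0,  0, -1]
(up to reordering of blocks).

Per-block formulas:
  For a 3×3 Jordan block J_3(-1): exp(t · J_3(-1)) = e^(-1t)·(I + t·N + (t^2/2)·N^2), where N is the 3×3 nilpotent shift.

After assembling e^{tJ} and conjugating by P, we get:

e^{tA} =
  [2*t^2*exp(-t) + exp(-t), 4*t^2*exp(-t), 5*t^2*exp(-t) - t*exp(-t)]
  [-t^2*exp(-t) + 5*t*exp(-t), -2*t^2*exp(-t) + 10*t*exp(-t) + exp(-t), -5*t^2*exp(-t)/2 + 13*t*exp(-t)]
  [-4*t*exp(-t), -8*t*exp(-t), -10*t*exp(-t) + exp(-t)]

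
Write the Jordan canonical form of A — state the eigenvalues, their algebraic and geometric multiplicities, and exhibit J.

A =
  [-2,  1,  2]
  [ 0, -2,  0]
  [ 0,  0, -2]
J_2(-2) ⊕ J_1(-2)

The characteristic polynomial is
  det(x·I − A) = x^3 + 6*x^2 + 12*x + 8 = (x + 2)^3

Eigenvalues and multiplicities (the geometric multiplicity of λ is n − rank(A − λI), which equals the number of Jordan blocks for λ):
  λ = -2: algebraic multiplicity = 3, geometric multiplicity = 2

Determining the block sizes for each eigenvalue:
  λ = -2: 2 blocks summing to 3 forces exactly one block of size 2 and the rest size 1 → block sizes [2, 1]

Assembling the blocks gives a Jordan form
J =
  [-2,  1,  0]
  [ 0, -2,  0]
  [ 0,  0, -2]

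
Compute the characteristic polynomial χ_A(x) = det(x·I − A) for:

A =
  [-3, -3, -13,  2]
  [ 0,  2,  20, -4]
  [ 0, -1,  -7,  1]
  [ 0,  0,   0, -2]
x^4 + 10*x^3 + 37*x^2 + 60*x + 36

Expanding det(x·I − A) (e.g. by cofactor expansion or by noting that A is similar to its Jordan form J, which has the same characteristic polynomial as A) gives
  χ_A(x) = x^4 + 10*x^3 + 37*x^2 + 60*x + 36
which factors as (x + 2)^2*(x + 3)^2. The eigenvalues (with algebraic multiplicities) are λ = -3 with multiplicity 2, λ = -2 with multiplicity 2.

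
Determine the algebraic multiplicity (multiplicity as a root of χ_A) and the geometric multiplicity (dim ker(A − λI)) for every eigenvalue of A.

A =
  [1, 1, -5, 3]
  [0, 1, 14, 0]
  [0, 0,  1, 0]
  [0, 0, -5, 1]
λ = 1: alg = 4, geom = 2

Step 1 — factor the characteristic polynomial to read off the algebraic multiplicities:
  χ_A(x) = (x - 1)^4

Step 2 — compute geometric multiplicities via the rank-nullity identity g(λ) = n − rank(A − λI):
  rank(A − (1)·I) = 2, so dim ker(A − (1)·I) = n − 2 = 2

Summary:
  λ = 1: algebraic multiplicity = 4, geometric multiplicity = 2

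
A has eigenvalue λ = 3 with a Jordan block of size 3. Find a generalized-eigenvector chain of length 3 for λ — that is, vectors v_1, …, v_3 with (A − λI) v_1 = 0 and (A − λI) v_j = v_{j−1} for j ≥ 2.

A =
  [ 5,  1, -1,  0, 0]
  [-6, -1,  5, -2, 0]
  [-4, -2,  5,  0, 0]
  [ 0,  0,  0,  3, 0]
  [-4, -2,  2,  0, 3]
A Jordan chain for λ = 3 of length 3:
v_1 = (2, -8, -4, 0, -4)ᵀ
v_2 = (2, -6, -4, 0, -4)ᵀ
v_3 = (1, 0, 0, 0, 0)ᵀ

Let N = A − (3)·I. We want v_3 with N^3 v_3 = 0 but N^2 v_3 ≠ 0; then v_{j-1} := N · v_j for j = 3, …, 2.

Pick v_3 = (1, 0, 0, 0, 0)ᵀ.
Then v_2 = N · v_3 = (2, -6, -4, 0, -4)ᵀ.
Then v_1 = N · v_2 = (2, -8, -4, 0, -4)ᵀ.

Sanity check: (A − (3)·I) v_1 = (0, 0, 0, 0, 0)ᵀ = 0. ✓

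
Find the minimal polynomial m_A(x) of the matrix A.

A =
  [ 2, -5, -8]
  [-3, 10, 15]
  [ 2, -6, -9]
x^3 - 3*x^2 + 3*x - 1

The characteristic polynomial is χ_A(x) = (x - 1)^3, so the eigenvalues are known. The minimal polynomial is
  m_A(x) = Π_λ (x − λ)^{k_λ}
where k_λ is the size of the *largest* Jordan block for λ (equivalently, the smallest k with (A − λI)^k v = 0 for every generalised eigenvector v of λ).

  λ = 1: largest Jordan block has size 3, contributing (x − 1)^3

So m_A(x) = (x - 1)^3 = x^3 - 3*x^2 + 3*x - 1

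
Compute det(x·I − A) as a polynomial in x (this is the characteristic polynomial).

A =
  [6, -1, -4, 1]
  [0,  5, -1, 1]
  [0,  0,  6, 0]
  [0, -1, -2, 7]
x^4 - 24*x^3 + 216*x^2 - 864*x + 1296

Expanding det(x·I − A) (e.g. by cofactor expansion or by noting that A is similar to its Jordan form J, which has the same characteristic polynomial as A) gives
  χ_A(x) = x^4 - 24*x^3 + 216*x^2 - 864*x + 1296
which factors as (x - 6)^4. The eigenvalues (with algebraic multiplicities) are λ = 6 with multiplicity 4.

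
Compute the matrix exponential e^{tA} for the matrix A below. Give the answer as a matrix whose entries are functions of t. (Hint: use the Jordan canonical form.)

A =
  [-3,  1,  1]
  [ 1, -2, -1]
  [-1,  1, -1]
e^{tA} =
  [t^2*exp(-2*t)/2 - t*exp(-2*t) + exp(-2*t), t*exp(-2*t), -t^2*exp(-2*t)/2 + t*exp(-2*t)]
  [t*exp(-2*t), exp(-2*t), -t*exp(-2*t)]
  [t^2*exp(-2*t)/2 - t*exp(-2*t), t*exp(-2*t), -t^2*exp(-2*t)/2 + t*exp(-2*t) + exp(-2*t)]

Strategy: write A = P · J · P⁻¹ where J is a Jordan canonical form, so e^{tA} = P · e^{tJ} · P⁻¹, and e^{tJ} can be computed block-by-block.

A has Jordan form
J =
  [-2,  1,  0]
  [ 0, -2,  1]
  [ 0,  0, -2]
(up to reordering of blocks).

Per-block formulas:
  For a 3×3 Jordan block J_3(-2): exp(t · J_3(-2)) = e^(-2t)·(I + t·N + (t^2/2)·N^2), where N is the 3×3 nilpotent shift.

After assembling e^{tJ} and conjugating by P, we get:

e^{tA} =
  [t^2*exp(-2*t)/2 - t*exp(-2*t) + exp(-2*t), t*exp(-2*t), -t^2*exp(-2*t)/2 + t*exp(-2*t)]
  [t*exp(-2*t), exp(-2*t), -t*exp(-2*t)]
  [t^2*exp(-2*t)/2 - t*exp(-2*t), t*exp(-2*t), -t^2*exp(-2*t)/2 + t*exp(-2*t) + exp(-2*t)]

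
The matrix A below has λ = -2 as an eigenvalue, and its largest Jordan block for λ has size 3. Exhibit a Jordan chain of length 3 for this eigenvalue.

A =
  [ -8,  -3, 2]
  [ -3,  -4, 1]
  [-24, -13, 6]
A Jordan chain for λ = -2 of length 3:
v_1 = (-3, 0, -9)ᵀ
v_2 = (-6, -3, -24)ᵀ
v_3 = (1, 0, 0)ᵀ

Let N = A − (-2)·I. We want v_3 with N^3 v_3 = 0 but N^2 v_3 ≠ 0; then v_{j-1} := N · v_j for j = 3, …, 2.

Pick v_3 = (1, 0, 0)ᵀ.
Then v_2 = N · v_3 = (-6, -3, -24)ᵀ.
Then v_1 = N · v_2 = (-3, 0, -9)ᵀ.

Sanity check: (A − (-2)·I) v_1 = (0, 0, 0)ᵀ = 0. ✓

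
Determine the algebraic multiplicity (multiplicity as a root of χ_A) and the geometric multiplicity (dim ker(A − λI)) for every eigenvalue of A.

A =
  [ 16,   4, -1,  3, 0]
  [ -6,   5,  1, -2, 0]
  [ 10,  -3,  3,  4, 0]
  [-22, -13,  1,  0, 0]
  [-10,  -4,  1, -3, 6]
λ = 6: alg = 5, geom = 3

Step 1 — factor the characteristic polynomial to read off the algebraic multiplicities:
  χ_A(x) = (x - 6)^5

Step 2 — compute geometric multiplicities via the rank-nullity identity g(λ) = n − rank(A − λI):
  rank(A − (6)·I) = 2, so dim ker(A − (6)·I) = n − 2 = 3

Summary:
  λ = 6: algebraic multiplicity = 5, geometric multiplicity = 3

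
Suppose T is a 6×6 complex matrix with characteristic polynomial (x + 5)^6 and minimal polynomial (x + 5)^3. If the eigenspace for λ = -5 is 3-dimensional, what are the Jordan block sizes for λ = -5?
Block sizes for λ = -5: [3, 2, 1]

Step 1 — from the characteristic polynomial, algebraic multiplicity of λ = -5 is 6. From dim ker(T − (-5)·I) = 3, there are exactly 3 Jordan blocks for λ = -5.
Step 2 — from the minimal polynomial, the factor (x + 5)^3 tells us the largest block for λ = -5 has size 3.
Step 3 — with total size 6, 3 blocks, and largest block 3, the block sizes (in nonincreasing order) are [3, 2, 1].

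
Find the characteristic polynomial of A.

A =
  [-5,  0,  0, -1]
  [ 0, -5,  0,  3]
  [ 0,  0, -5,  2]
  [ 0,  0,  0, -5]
x^4 + 20*x^3 + 150*x^2 + 500*x + 625

Expanding det(x·I − A) (e.g. by cofactor expansion or by noting that A is similar to its Jordan form J, which has the same characteristic polynomial as A) gives
  χ_A(x) = x^4 + 20*x^3 + 150*x^2 + 500*x + 625
which factors as (x + 5)^4. The eigenvalues (with algebraic multiplicities) are λ = -5 with multiplicity 4.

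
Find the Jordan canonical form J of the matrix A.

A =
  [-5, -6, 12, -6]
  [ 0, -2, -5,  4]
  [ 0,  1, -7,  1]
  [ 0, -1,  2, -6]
J_3(-5) ⊕ J_1(-5)

The characteristic polynomial is
  det(x·I − A) = x^4 + 20*x^3 + 150*x^2 + 500*x + 625 = (x + 5)^4

Eigenvalues and multiplicities (the geometric multiplicity of λ is n − rank(A − λI), which equals the number of Jordan blocks for λ):
  λ = -5: algebraic multiplicity = 4, geometric multiplicity = 2

Determining the block sizes for each eigenvalue:
  λ = -5: with am = 4 and gm = 2, the partition is not yet determined (e.g. several partitions of 4 into 2 parts exist). Let N = A − (-5)·I. Computing rank(N^1) = 2, rank(N^2) = 1, rank(N^3) = 0; the number of blocks of size ≥ j is rank(N^{j−1}) − rank(N^j), giving [2, 1, 1]. So we have 1 block(s) of size 3, 1 block(s) of size 1 → block sizes [3, 1]

Assembling the blocks gives a Jordan form
J =
  [-5,  1,  0,  0]
  [ 0, -5,  1,  0]
  [ 0,  0, -5,  0]
  [ 0,  0,  0, -5]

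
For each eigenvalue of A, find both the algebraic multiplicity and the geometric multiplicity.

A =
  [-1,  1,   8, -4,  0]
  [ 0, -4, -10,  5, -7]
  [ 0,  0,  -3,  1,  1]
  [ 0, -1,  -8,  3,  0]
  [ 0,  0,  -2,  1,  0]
λ = -1: alg = 5, geom = 3

Step 1 — factor the characteristic polynomial to read off the algebraic multiplicities:
  χ_A(x) = (x + 1)^5

Step 2 — compute geometric multiplicities via the rank-nullity identity g(λ) = n − rank(A − λI):
  rank(A − (-1)·I) = 2, so dim ker(A − (-1)·I) = n − 2 = 3

Summary:
  λ = -1: algebraic multiplicity = 5, geometric multiplicity = 3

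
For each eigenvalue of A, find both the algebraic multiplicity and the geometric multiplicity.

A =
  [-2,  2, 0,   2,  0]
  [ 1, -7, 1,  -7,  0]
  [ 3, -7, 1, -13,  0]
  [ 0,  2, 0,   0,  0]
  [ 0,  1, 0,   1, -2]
λ = -2: alg = 5, geom = 3

Step 1 — factor the characteristic polynomial to read off the algebraic multiplicities:
  χ_A(x) = (x + 2)^5

Step 2 — compute geometric multiplicities via the rank-nullity identity g(λ) = n − rank(A − λI):
  rank(A − (-2)·I) = 2, so dim ker(A − (-2)·I) = n − 2 = 3

Summary:
  λ = -2: algebraic multiplicity = 5, geometric multiplicity = 3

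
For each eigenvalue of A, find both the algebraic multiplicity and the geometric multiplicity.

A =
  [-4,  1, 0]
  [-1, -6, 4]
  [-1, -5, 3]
λ = -3: alg = 2, geom = 1; λ = -1: alg = 1, geom = 1

Step 1 — factor the characteristic polynomial to read off the algebraic multiplicities:
  χ_A(x) = (x + 1)*(x + 3)^2

Step 2 — compute geometric multiplicities via the rank-nullity identity g(λ) = n − rank(A − λI):
  rank(A − (-3)·I) = 2, so dim ker(A − (-3)·I) = n − 2 = 1
  rank(A − (-1)·I) = 2, so dim ker(A − (-1)·I) = n − 2 = 1

Summary:
  λ = -3: algebraic multiplicity = 2, geometric multiplicity = 1
  λ = -1: algebraic multiplicity = 1, geometric multiplicity = 1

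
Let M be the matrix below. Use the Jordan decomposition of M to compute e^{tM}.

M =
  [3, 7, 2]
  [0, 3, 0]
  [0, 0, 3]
e^{tM} =
  [exp(3*t), 7*t*exp(3*t), 2*t*exp(3*t)]
  [0, exp(3*t), 0]
  [0, 0, exp(3*t)]

Strategy: write M = P · J · P⁻¹ where J is a Jordan canonical form, so e^{tM} = P · e^{tJ} · P⁻¹, and e^{tJ} can be computed block-by-block.

M has Jordan form
J =
  [3, 1, 0]
  [0, 3, 0]
  [0, 0, 3]
(up to reordering of blocks).

Per-block formulas:
  For a 2×2 Jordan block J_2(3): exp(t · J_2(3)) = e^(3t)·(I + t·N), where N is the 2×2 nilpotent shift.
  For a 1×1 block at λ = 3: exp(t · [3]) = [e^(3t)].

After assembling e^{tJ} and conjugating by P, we get:

e^{tM} =
  [exp(3*t), 7*t*exp(3*t), 2*t*exp(3*t)]
  [0, exp(3*t), 0]
  [0, 0, exp(3*t)]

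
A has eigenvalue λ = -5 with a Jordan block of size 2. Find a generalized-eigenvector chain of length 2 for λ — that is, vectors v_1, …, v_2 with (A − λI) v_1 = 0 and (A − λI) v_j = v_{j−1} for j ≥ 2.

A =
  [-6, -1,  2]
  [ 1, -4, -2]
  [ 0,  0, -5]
A Jordan chain for λ = -5 of length 2:
v_1 = (-1, 1, 0)ᵀ
v_2 = (1, 0, 0)ᵀ

Let N = A − (-5)·I. We want v_2 with N^2 v_2 = 0 but N^1 v_2 ≠ 0; then v_{j-1} := N · v_j for j = 2, …, 2.

Pick v_2 = (1, 0, 0)ᵀ.
Then v_1 = N · v_2 = (-1, 1, 0)ᵀ.

Sanity check: (A − (-5)·I) v_1 = (0, 0, 0)ᵀ = 0. ✓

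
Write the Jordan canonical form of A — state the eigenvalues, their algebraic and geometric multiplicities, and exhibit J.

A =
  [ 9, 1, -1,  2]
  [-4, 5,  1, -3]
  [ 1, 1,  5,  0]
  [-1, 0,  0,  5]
J_3(6) ⊕ J_1(6)

The characteristic polynomial is
  det(x·I − A) = x^4 - 24*x^3 + 216*x^2 - 864*x + 1296 = (x - 6)^4

Eigenvalues and multiplicities (the geometric multiplicity of λ is n − rank(A − λI), which equals the number of Jordan blocks for λ):
  λ = 6: algebraic multiplicity = 4, geometric multiplicity = 2

Determining the block sizes for each eigenvalue:
  λ = 6: with am = 4 and gm = 2, the partition is not yet determined (e.g. several partitions of 4 into 2 parts exist). Let N = A − (6)·I. Computing rank(N^1) = 2, rank(N^2) = 1, rank(N^3) = 0; the number of blocks of size ≥ j is rank(N^{j−1}) − rank(N^j), giving [2, 1, 1]. So we have 1 block(s) of size 3, 1 block(s) of size 1 → block sizes [3, 1]

Assembling the blocks gives a Jordan form
J =
  [6, 1, 0, 0]
  [0, 6, 1, 0]
  [0, 0, 6, 0]
  [0, 0, 0, 6]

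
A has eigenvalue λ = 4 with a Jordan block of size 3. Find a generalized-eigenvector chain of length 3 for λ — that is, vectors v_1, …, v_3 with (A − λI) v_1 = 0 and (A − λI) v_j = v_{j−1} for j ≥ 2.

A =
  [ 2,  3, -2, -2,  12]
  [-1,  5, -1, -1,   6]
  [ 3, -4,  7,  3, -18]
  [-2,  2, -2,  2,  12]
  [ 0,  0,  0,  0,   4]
A Jordan chain for λ = 4 of length 3:
v_1 = (-1, 0, 1, 0, 0)ᵀ
v_2 = (-2, -1, 3, -2, 0)ᵀ
v_3 = (1, 0, 0, 0, 0)ᵀ

Let N = A − (4)·I. We want v_3 with N^3 v_3 = 0 but N^2 v_3 ≠ 0; then v_{j-1} := N · v_j for j = 3, …, 2.

Pick v_3 = (1, 0, 0, 0, 0)ᵀ.
Then v_2 = N · v_3 = (-2, -1, 3, -2, 0)ᵀ.
Then v_1 = N · v_2 = (-1, 0, 1, 0, 0)ᵀ.

Sanity check: (A − (4)·I) v_1 = (0, 0, 0, 0, 0)ᵀ = 0. ✓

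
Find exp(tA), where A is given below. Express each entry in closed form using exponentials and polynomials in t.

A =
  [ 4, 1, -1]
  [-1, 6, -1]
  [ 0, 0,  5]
e^{tA} =
  [-t*exp(5*t) + exp(5*t), t*exp(5*t), -t*exp(5*t)]
  [-t*exp(5*t), t*exp(5*t) + exp(5*t), -t*exp(5*t)]
  [0, 0, exp(5*t)]

Strategy: write A = P · J · P⁻¹ where J is a Jordan canonical form, so e^{tA} = P · e^{tJ} · P⁻¹, and e^{tJ} can be computed block-by-block.

A has Jordan form
J =
  [5, 1, 0]
  [0, 5, 0]
  [0, 0, 5]
(up to reordering of blocks).

Per-block formulas:
  For a 2×2 Jordan block J_2(5): exp(t · J_2(5)) = e^(5t)·(I + t·N), where N is the 2×2 nilpotent shift.
  For a 1×1 block at λ = 5: exp(t · [5]) = [e^(5t)].

After assembling e^{tJ} and conjugating by P, we get:

e^{tA} =
  [-t*exp(5*t) + exp(5*t), t*exp(5*t), -t*exp(5*t)]
  [-t*exp(5*t), t*exp(5*t) + exp(5*t), -t*exp(5*t)]
  [0, 0, exp(5*t)]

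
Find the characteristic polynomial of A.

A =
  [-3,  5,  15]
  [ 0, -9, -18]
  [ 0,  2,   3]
x^3 + 9*x^2 + 27*x + 27

Expanding det(x·I − A) (e.g. by cofactor expansion or by noting that A is similar to its Jordan form J, which has the same characteristic polynomial as A) gives
  χ_A(x) = x^3 + 9*x^2 + 27*x + 27
which factors as (x + 3)^3. The eigenvalues (with algebraic multiplicities) are λ = -3 with multiplicity 3.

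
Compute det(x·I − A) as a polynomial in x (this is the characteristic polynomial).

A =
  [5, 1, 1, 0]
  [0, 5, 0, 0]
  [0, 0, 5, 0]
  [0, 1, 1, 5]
x^4 - 20*x^3 + 150*x^2 - 500*x + 625

Expanding det(x·I − A) (e.g. by cofactor expansion or by noting that A is similar to its Jordan form J, which has the same characteristic polynomial as A) gives
  χ_A(x) = x^4 - 20*x^3 + 150*x^2 - 500*x + 625
which factors as (x - 5)^4. The eigenvalues (with algebraic multiplicities) are λ = 5 with multiplicity 4.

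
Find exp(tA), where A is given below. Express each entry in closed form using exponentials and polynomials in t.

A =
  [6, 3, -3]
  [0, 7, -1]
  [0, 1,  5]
e^{tA} =
  [exp(6*t), 3*t*exp(6*t), -3*t*exp(6*t)]
  [0, t*exp(6*t) + exp(6*t), -t*exp(6*t)]
  [0, t*exp(6*t), -t*exp(6*t) + exp(6*t)]

Strategy: write A = P · J · P⁻¹ where J is a Jordan canonical form, so e^{tA} = P · e^{tJ} · P⁻¹, and e^{tJ} can be computed block-by-block.

A has Jordan form
J =
  [6, 1, 0]
  [0, 6, 0]
  [0, 0, 6]
(up to reordering of blocks).

Per-block formulas:
  For a 1×1 block at λ = 6: exp(t · [6]) = [e^(6t)].
  For a 2×2 Jordan block J_2(6): exp(t · J_2(6)) = e^(6t)·(I + t·N), where N is the 2×2 nilpotent shift.

After assembling e^{tJ} and conjugating by P, we get:

e^{tA} =
  [exp(6*t), 3*t*exp(6*t), -3*t*exp(6*t)]
  [0, t*exp(6*t) + exp(6*t), -t*exp(6*t)]
  [0, t*exp(6*t), -t*exp(6*t) + exp(6*t)]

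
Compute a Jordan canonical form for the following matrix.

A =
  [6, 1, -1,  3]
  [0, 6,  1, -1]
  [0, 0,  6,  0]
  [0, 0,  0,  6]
J_3(6) ⊕ J_1(6)

The characteristic polynomial is
  det(x·I − A) = x^4 - 24*x^3 + 216*x^2 - 864*x + 1296 = (x - 6)^4

Eigenvalues and multiplicities (the geometric multiplicity of λ is n − rank(A − λI), which equals the number of Jordan blocks for λ):
  λ = 6: algebraic multiplicity = 4, geometric multiplicity = 2

Determining the block sizes for each eigenvalue:
  λ = 6: with am = 4 and gm = 2, the partition is not yet determined (e.g. several partitions of 4 into 2 parts exist). Let N = A − (6)·I. Computing rank(N^1) = 2, rank(N^2) = 1, rank(N^3) = 0; the number of blocks of size ≥ j is rank(N^{j−1}) − rank(N^j), giving [2, 1, 1]. So we have 1 block(s) of size 3, 1 block(s) of size 1 → block sizes [3, 1]

Assembling the blocks gives a Jordan form
J =
  [6, 1, 0, 0]
  [0, 6, 1, 0]
  [0, 0, 6, 0]
  [0, 0, 0, 6]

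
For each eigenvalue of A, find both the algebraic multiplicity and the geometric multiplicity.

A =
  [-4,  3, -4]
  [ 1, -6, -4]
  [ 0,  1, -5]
λ = -5: alg = 3, geom = 1

Step 1 — factor the characteristic polynomial to read off the algebraic multiplicities:
  χ_A(x) = (x + 5)^3

Step 2 — compute geometric multiplicities via the rank-nullity identity g(λ) = n − rank(A − λI):
  rank(A − (-5)·I) = 2, so dim ker(A − (-5)·I) = n − 2 = 1

Summary:
  λ = -5: algebraic multiplicity = 3, geometric multiplicity = 1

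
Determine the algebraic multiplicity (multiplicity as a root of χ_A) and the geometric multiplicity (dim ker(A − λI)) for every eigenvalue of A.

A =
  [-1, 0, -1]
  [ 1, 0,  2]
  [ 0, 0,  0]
λ = -1: alg = 1, geom = 1; λ = 0: alg = 2, geom = 1

Step 1 — factor the characteristic polynomial to read off the algebraic multiplicities:
  χ_A(x) = x^2*(x + 1)

Step 2 — compute geometric multiplicities via the rank-nullity identity g(λ) = n − rank(A − λI):
  rank(A − (-1)·I) = 2, so dim ker(A − (-1)·I) = n − 2 = 1
  rank(A − (0)·I) = 2, so dim ker(A − (0)·I) = n − 2 = 1

Summary:
  λ = -1: algebraic multiplicity = 1, geometric multiplicity = 1
  λ = 0: algebraic multiplicity = 2, geometric multiplicity = 1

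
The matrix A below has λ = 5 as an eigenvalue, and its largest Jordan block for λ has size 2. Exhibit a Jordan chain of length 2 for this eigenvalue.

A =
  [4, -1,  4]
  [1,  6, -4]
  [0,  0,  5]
A Jordan chain for λ = 5 of length 2:
v_1 = (-1, 1, 0)ᵀ
v_2 = (1, 0, 0)ᵀ

Let N = A − (5)·I. We want v_2 with N^2 v_2 = 0 but N^1 v_2 ≠ 0; then v_{j-1} := N · v_j for j = 2, …, 2.

Pick v_2 = (1, 0, 0)ᵀ.
Then v_1 = N · v_2 = (-1, 1, 0)ᵀ.

Sanity check: (A − (5)·I) v_1 = (0, 0, 0)ᵀ = 0. ✓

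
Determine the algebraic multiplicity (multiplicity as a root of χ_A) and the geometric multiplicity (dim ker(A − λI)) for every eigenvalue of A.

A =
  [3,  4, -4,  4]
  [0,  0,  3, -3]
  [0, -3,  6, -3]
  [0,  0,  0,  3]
λ = 3: alg = 4, geom = 3

Step 1 — factor the characteristic polynomial to read off the algebraic multiplicities:
  χ_A(x) = (x - 3)^4

Step 2 — compute geometric multiplicities via the rank-nullity identity g(λ) = n − rank(A − λI):
  rank(A − (3)·I) = 1, so dim ker(A − (3)·I) = n − 1 = 3

Summary:
  λ = 3: algebraic multiplicity = 4, geometric multiplicity = 3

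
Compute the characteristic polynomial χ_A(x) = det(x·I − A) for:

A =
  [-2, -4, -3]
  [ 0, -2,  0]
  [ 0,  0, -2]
x^3 + 6*x^2 + 12*x + 8

Expanding det(x·I − A) (e.g. by cofactor expansion or by noting that A is similar to its Jordan form J, which has the same characteristic polynomial as A) gives
  χ_A(x) = x^3 + 6*x^2 + 12*x + 8
which factors as (x + 2)^3. The eigenvalues (with algebraic multiplicities) are λ = -2 with multiplicity 3.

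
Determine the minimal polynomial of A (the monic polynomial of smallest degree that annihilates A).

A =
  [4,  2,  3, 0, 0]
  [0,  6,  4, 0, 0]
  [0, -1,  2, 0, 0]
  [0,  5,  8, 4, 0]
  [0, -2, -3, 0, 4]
x^3 - 12*x^2 + 48*x - 64

The characteristic polynomial is χ_A(x) = (x - 4)^5, so the eigenvalues are known. The minimal polynomial is
  m_A(x) = Π_λ (x − λ)^{k_λ}
where k_λ is the size of the *largest* Jordan block for λ (equivalently, the smallest k with (A − λI)^k v = 0 for every generalised eigenvector v of λ).

  λ = 4: largest Jordan block has size 3, contributing (x − 4)^3

So m_A(x) = (x - 4)^3 = x^3 - 12*x^2 + 48*x - 64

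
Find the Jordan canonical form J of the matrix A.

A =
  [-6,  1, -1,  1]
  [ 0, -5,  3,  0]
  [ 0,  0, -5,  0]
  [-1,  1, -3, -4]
J_3(-5) ⊕ J_1(-5)

The characteristic polynomial is
  det(x·I − A) = x^4 + 20*x^3 + 150*x^2 + 500*x + 625 = (x + 5)^4

Eigenvalues and multiplicities (the geometric multiplicity of λ is n − rank(A − λI), which equals the number of Jordan blocks for λ):
  λ = -5: algebraic multiplicity = 4, geometric multiplicity = 2

Determining the block sizes for each eigenvalue:
  λ = -5: with am = 4 and gm = 2, the partition is not yet determined (e.g. several partitions of 4 into 2 parts exist). Let N = A − (-5)·I. Computing rank(N^1) = 2, rank(N^2) = 1, rank(N^3) = 0; the number of blocks of size ≥ j is rank(N^{j−1}) − rank(N^j), giving [2, 1, 1]. So we have 1 block(s) of size 3, 1 block(s) of size 1 → block sizes [3, 1]

Assembling the blocks gives a Jordan form
J =
  [-5,  1,  0,  0]
  [ 0, -5,  1,  0]
  [ 0,  0, -5,  0]
  [ 0,  0,  0, -5]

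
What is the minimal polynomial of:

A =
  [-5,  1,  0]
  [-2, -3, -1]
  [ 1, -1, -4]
x^3 + 12*x^2 + 48*x + 64

The characteristic polynomial is χ_A(x) = (x + 4)^3, so the eigenvalues are known. The minimal polynomial is
  m_A(x) = Π_λ (x − λ)^{k_λ}
where k_λ is the size of the *largest* Jordan block for λ (equivalently, the smallest k with (A − λI)^k v = 0 for every generalised eigenvector v of λ).

  λ = -4: largest Jordan block has size 3, contributing (x + 4)^3

So m_A(x) = (x + 4)^3 = x^3 + 12*x^2 + 48*x + 64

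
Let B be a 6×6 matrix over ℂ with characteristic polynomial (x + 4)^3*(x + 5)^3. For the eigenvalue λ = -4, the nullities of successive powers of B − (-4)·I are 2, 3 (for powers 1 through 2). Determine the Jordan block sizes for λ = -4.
Block sizes for λ = -4: [2, 1]

From the dimensions of kernels of powers, the number of Jordan blocks of size at least j is d_j − d_{j−1} where d_j = dim ker(N^j) (with d_0 = 0). Computing the differences gives [2, 1].
The number of blocks of size exactly k is (#blocks of size ≥ k) − (#blocks of size ≥ k + 1), so the partition is: 1 block(s) of size 1, 1 block(s) of size 2.
In nonincreasing order the block sizes are [2, 1].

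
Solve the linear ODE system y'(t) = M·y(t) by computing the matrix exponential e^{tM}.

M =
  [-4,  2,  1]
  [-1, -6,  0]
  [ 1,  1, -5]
e^{tM} =
  [t*exp(-5*t) + exp(-5*t), t^2*exp(-5*t)/2 + 2*t*exp(-5*t), t^2*exp(-5*t)/2 + t*exp(-5*t)]
  [-t*exp(-5*t), -t^2*exp(-5*t)/2 - t*exp(-5*t) + exp(-5*t), -t^2*exp(-5*t)/2]
  [t*exp(-5*t), t^2*exp(-5*t)/2 + t*exp(-5*t), t^2*exp(-5*t)/2 + exp(-5*t)]

Strategy: write M = P · J · P⁻¹ where J is a Jordan canonical form, so e^{tM} = P · e^{tJ} · P⁻¹, and e^{tJ} can be computed block-by-block.

M has Jordan form
J =
  [-5,  1,  0]
  [ 0, -5,  1]
  [ 0,  0, -5]
(up to reordering of blocks).

Per-block formulas:
  For a 3×3 Jordan block J_3(-5): exp(t · J_3(-5)) = e^(-5t)·(I + t·N + (t^2/2)·N^2), where N is the 3×3 nilpotent shift.

After assembling e^{tJ} and conjugating by P, we get:

e^{tM} =
  [t*exp(-5*t) + exp(-5*t), t^2*exp(-5*t)/2 + 2*t*exp(-5*t), t^2*exp(-5*t)/2 + t*exp(-5*t)]
  [-t*exp(-5*t), -t^2*exp(-5*t)/2 - t*exp(-5*t) + exp(-5*t), -t^2*exp(-5*t)/2]
  [t*exp(-5*t), t^2*exp(-5*t)/2 + t*exp(-5*t), t^2*exp(-5*t)/2 + exp(-5*t)]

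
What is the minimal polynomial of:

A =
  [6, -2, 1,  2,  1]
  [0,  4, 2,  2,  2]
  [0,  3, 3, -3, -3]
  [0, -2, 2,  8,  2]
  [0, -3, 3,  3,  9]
x^2 - 12*x + 36

The characteristic polynomial is χ_A(x) = (x - 6)^5, so the eigenvalues are known. The minimal polynomial is
  m_A(x) = Π_λ (x − λ)^{k_λ}
where k_λ is the size of the *largest* Jordan block for λ (equivalently, the smallest k with (A − λI)^k v = 0 for every generalised eigenvector v of λ).

  λ = 6: largest Jordan block has size 2, contributing (x − 6)^2

So m_A(x) = (x - 6)^2 = x^2 - 12*x + 36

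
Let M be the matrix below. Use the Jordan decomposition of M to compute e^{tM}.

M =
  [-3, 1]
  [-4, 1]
e^{tM} =
  [-2*t*exp(-t) + exp(-t), t*exp(-t)]
  [-4*t*exp(-t), 2*t*exp(-t) + exp(-t)]

Strategy: write M = P · J · P⁻¹ where J is a Jordan canonical form, so e^{tM} = P · e^{tJ} · P⁻¹, and e^{tJ} can be computed block-by-block.

M has Jordan form
J =
  [-1,  1]
  [ 0, -1]
(up to reordering of blocks).

Per-block formulas:
  For a 2×2 Jordan block J_2(-1): exp(t · J_2(-1)) = e^(-1t)·(I + t·N), where N is the 2×2 nilpotent shift.

After assembling e^{tJ} and conjugating by P, we get:

e^{tM} =
  [-2*t*exp(-t) + exp(-t), t*exp(-t)]
  [-4*t*exp(-t), 2*t*exp(-t) + exp(-t)]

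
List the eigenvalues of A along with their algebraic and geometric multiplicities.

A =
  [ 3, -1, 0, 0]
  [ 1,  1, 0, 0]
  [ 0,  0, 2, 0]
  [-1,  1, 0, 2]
λ = 2: alg = 4, geom = 3

Step 1 — factor the characteristic polynomial to read off the algebraic multiplicities:
  χ_A(x) = (x - 2)^4

Step 2 — compute geometric multiplicities via the rank-nullity identity g(λ) = n − rank(A − λI):
  rank(A − (2)·I) = 1, so dim ker(A − (2)·I) = n − 1 = 3

Summary:
  λ = 2: algebraic multiplicity = 4, geometric multiplicity = 3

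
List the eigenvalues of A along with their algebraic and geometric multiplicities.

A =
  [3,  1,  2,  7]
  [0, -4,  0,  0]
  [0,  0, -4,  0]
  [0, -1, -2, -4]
λ = -4: alg = 3, geom = 2; λ = 3: alg = 1, geom = 1

Step 1 — factor the characteristic polynomial to read off the algebraic multiplicities:
  χ_A(x) = (x - 3)*(x + 4)^3

Step 2 — compute geometric multiplicities via the rank-nullity identity g(λ) = n − rank(A − λI):
  rank(A − (-4)·I) = 2, so dim ker(A − (-4)·I) = n − 2 = 2
  rank(A − (3)·I) = 3, so dim ker(A − (3)·I) = n − 3 = 1

Summary:
  λ = -4: algebraic multiplicity = 3, geometric multiplicity = 2
  λ = 3: algebraic multiplicity = 1, geometric multiplicity = 1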